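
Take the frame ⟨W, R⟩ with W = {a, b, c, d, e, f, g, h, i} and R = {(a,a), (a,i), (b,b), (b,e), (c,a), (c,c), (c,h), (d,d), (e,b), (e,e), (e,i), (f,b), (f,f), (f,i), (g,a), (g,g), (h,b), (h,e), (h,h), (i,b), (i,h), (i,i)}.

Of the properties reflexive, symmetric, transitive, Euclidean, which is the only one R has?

Reflexive: yes — every world is R-related to itself.
Symmetric: no — a R i but not i R a.
Transitive: no — a R i and i R b, but not a R b.
Euclidean: no — c R a and c R h, but not a R h.
Only reflexive holds.

reflexive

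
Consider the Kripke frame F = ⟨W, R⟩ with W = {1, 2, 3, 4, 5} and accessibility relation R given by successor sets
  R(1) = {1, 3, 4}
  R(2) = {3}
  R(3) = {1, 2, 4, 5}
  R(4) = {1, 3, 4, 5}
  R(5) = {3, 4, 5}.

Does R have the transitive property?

No

Transitive: no — 1 R 3 and 3 R 2, but not 1 R 2.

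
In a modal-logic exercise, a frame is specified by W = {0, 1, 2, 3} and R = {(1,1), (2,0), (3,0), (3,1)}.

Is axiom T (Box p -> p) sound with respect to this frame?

No

By correspondence theory, T is valid on a frame iff R is reflexive.
Reflexive: no — 0 is not related to itself.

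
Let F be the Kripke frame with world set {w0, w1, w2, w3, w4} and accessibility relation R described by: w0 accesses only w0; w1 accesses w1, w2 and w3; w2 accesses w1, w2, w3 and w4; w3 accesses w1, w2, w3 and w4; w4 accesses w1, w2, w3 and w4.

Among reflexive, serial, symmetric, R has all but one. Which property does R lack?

symmetric

Reflexive: yes — every world is R-related to itself.
Serial: yes — every world has a successor (e.g. w0 R w0).
Symmetric: no — w4 R w1 but not w1 R w4.
Only symmetric fails.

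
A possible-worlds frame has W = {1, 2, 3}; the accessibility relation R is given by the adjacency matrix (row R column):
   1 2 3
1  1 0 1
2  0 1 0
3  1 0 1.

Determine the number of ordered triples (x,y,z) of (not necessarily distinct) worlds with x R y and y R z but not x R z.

R is transitive; there are no such tuples.

0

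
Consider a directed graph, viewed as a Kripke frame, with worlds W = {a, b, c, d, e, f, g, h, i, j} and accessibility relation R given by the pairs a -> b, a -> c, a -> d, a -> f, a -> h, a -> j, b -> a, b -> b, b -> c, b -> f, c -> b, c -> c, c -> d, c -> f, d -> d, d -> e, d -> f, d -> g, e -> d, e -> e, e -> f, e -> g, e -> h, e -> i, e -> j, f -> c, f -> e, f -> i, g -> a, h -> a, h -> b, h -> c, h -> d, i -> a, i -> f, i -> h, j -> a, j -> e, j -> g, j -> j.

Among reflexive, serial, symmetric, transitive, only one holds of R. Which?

Reflexive: no — a is not related to itself.
Serial: yes — every world has a successor (e.g. a R b).
Symmetric: no — a R c but not c R a.
Transitive: no — a R d and d R e, but not a R e.
Only serial holds.

serial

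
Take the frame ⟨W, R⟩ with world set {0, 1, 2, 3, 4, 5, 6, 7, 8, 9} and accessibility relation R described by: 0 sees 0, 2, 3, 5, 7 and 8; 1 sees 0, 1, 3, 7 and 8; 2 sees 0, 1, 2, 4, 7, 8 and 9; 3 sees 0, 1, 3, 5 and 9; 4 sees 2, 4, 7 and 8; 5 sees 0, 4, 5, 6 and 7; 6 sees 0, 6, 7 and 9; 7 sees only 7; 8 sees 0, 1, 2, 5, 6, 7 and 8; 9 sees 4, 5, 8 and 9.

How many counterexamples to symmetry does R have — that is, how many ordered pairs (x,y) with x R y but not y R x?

22

Enumerating: (0,7), (1,0), (1,7), (2,1), (2,7), (2,9), (3,5), (3,9), (4,7), (4,8), (5,4), (5,6), … and 10 more.
Total: 22.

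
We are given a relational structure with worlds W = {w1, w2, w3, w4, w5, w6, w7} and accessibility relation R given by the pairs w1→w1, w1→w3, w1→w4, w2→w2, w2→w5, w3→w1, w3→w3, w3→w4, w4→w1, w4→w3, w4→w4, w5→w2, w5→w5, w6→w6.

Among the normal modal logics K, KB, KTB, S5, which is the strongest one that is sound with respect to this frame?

Symmetric (axiom B): yes — every pair in R has its reverse in R.
Reflexive (axiom T): no — w7 is not related to itself.
Euclidean (axiom 5): yes — any two successors of a common world are R-related.
So F validates K, KB; KTB would additionally require R to be reflexive. The strongest is KB.

KB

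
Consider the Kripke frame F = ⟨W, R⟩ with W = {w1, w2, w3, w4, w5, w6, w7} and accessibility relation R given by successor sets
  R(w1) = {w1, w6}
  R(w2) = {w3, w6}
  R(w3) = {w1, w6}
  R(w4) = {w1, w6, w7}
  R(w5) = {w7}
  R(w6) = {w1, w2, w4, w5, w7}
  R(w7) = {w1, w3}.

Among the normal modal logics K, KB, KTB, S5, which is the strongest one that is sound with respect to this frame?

K

Symmetric (axiom B): no — w2 R w3 but not w3 R w2.
Reflexive (axiom T): no — w2 is not related to itself.
Euclidean (axiom 5): no — w2 R w6 and w2 R w3, but not w6 R w3.
So F validates K; KB would additionally require R to be symmetric. The strongest is K.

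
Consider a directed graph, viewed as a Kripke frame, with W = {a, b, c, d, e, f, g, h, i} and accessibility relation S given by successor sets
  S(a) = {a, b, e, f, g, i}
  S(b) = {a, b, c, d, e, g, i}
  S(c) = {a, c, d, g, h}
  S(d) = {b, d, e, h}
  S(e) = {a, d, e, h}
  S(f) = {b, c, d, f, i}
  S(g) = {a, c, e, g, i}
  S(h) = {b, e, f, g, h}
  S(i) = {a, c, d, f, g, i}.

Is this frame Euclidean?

No

Euclidean: no — a S b and a S f, but not b S f.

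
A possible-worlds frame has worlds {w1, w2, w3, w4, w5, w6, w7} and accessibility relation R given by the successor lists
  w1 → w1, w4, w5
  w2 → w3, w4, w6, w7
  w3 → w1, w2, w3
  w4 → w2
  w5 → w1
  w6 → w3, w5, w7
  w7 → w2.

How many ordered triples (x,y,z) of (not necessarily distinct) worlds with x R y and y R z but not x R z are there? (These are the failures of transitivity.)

25

Enumerating: (w1,w4,w2), (w2,w3,w1), (w2,w3,w2), (w2,w4,w2), (w2,w6,w5), (w2,w7,w2), (w3,w1,w4), (w3,w1,w5), (w3,w2,w4), (w3,w2,w6), (w3,w2,w7), (w4,w2,w3), … and 13 more.
Total: 25.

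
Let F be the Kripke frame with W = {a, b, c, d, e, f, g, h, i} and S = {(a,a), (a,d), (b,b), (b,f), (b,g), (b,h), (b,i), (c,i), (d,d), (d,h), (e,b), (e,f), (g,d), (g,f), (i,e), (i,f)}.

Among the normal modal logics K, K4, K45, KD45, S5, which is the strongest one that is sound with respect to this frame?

K

Transitive (axiom 4): no — a S d and d S h, but not a S h.
Euclidean (axiom 5): no — b S f and b S g, but not f S g.
Serial (axiom D): no — f has no S-successor.
Reflexive (axiom T): no — c is not related to itself.
So F validates K; K4 would additionally require S to be transitive. The strongest is K.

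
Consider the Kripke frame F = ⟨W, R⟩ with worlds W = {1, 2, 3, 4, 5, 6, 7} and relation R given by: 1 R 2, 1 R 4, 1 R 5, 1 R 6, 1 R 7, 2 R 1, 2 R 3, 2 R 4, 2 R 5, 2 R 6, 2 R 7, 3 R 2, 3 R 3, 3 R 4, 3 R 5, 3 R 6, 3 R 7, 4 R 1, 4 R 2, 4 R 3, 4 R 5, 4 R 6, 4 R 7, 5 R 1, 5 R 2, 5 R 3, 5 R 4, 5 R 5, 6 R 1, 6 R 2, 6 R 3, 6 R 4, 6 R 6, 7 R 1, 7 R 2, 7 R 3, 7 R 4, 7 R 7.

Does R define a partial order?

Reflexive: no — 1 is not related to itself.
Transitive: no — 1 R 2 and 2 R 3, but not 1 R 3.
Antisymmetric: no — 1 R 2 and 2 R 1 with 1 ≠ 2.
So R is not a partial order.

No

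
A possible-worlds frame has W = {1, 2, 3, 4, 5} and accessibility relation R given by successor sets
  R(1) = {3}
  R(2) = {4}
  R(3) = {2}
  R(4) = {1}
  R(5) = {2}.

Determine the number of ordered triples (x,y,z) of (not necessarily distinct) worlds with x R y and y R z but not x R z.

5

Enumerating: (1,3,2), (2,4,1), (3,2,4), (4,1,3), (5,2,4).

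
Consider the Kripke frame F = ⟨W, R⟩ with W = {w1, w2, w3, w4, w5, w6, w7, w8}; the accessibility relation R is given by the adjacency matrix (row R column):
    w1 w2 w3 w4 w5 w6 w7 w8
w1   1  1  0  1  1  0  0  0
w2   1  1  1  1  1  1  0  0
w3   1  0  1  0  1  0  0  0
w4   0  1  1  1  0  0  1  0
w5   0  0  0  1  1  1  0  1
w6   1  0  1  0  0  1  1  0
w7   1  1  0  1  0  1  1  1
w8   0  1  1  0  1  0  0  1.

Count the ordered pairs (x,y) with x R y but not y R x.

17

Enumerating: (w1,w4), (w1,w5), (w2,w3), (w2,w5), (w2,w6), (w3,w1), (w3,w5), (w4,w3), (w5,w4), (w5,w6), (w6,w1), (w6,w3), (w7,w1), (w7,w2), (w7,w8), (w8,w2), (w8,w3).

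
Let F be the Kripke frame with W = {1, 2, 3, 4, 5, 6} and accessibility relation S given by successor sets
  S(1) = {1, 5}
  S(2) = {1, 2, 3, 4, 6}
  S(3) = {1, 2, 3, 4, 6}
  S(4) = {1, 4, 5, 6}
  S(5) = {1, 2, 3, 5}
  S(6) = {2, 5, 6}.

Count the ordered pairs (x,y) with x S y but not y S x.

11

Enumerating: (2,1), (2,4), (3,1), (3,4), (3,6), (4,1), (4,5), (4,6), (5,2), (5,3), (6,5).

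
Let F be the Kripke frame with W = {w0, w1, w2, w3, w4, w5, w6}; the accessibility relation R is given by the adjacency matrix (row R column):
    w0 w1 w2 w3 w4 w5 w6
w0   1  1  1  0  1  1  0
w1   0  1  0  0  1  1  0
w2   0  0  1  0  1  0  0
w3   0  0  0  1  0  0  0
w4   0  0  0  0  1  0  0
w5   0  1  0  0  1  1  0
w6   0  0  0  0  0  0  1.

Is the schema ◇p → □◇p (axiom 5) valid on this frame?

No

Axiom 5 corresponds to the accessibility relation being Euclidean.
Euclidean: no — w0 R w1 and w0 R w2, but not w1 R w2.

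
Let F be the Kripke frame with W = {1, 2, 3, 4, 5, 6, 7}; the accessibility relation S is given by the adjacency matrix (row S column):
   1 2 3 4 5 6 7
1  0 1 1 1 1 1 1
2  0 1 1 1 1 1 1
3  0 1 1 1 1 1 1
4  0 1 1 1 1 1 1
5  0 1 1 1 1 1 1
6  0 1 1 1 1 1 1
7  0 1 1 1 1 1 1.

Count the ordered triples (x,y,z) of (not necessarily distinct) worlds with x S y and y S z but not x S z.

S is transitive; there are no such tuples.

0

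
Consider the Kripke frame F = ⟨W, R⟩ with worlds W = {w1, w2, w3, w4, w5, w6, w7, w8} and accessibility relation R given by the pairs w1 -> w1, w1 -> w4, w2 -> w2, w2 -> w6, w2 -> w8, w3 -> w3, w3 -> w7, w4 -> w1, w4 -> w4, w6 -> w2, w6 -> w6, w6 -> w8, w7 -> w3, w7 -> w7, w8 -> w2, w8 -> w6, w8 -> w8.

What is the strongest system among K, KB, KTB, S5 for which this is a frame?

Symmetric (axiom B): yes — every pair in R has its reverse in R.
Reflexive (axiom T): no — w5 is not related to itself.
Euclidean (axiom 5): yes — any two successors of a common world are R-related.
So F validates K, KB; KTB would additionally require R to be reflexive. The strongest is KB.

KB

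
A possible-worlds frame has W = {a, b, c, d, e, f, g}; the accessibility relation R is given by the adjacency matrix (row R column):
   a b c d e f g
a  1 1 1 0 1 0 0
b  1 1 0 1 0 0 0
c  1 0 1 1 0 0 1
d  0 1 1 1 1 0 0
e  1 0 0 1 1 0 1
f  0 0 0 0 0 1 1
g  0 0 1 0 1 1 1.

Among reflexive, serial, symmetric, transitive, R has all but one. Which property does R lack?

Reflexive: yes — every world is R-related to itself.
Serial: yes — every world has a successor (e.g. a R a).
Symmetric: yes — every pair in R has its reverse in R.
Transitive: no — a R b and b R d, but not a R d.
Only transitive fails.

transitive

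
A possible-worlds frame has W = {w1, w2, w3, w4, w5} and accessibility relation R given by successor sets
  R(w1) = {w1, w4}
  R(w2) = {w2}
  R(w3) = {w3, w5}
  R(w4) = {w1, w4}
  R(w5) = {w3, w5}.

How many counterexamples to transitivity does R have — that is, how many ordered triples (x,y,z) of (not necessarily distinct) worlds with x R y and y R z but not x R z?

0

R is transitive; there are no such tuples.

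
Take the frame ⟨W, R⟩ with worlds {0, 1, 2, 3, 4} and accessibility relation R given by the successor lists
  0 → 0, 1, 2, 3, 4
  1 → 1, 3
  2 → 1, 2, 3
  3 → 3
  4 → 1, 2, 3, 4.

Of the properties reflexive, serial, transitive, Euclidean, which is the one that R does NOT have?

Reflexive: yes — every world is R-related to itself.
Serial: yes — every world has a successor (e.g. 0 R 0).
Transitive: yes — every two-step R-path is closed by a direct edge.
Euclidean: no — 0 R 1 and 0 R 2, but not 1 R 2.
Only Euclidean fails.

Euclidean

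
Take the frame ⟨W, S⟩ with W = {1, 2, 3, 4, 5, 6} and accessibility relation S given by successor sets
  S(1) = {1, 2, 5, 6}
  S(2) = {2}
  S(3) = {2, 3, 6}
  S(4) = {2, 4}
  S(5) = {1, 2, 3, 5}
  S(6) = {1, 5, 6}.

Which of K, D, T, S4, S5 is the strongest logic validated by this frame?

T

Serial (axiom D): yes — every world has a successor (e.g. 1 S 1).
Reflexive (axiom T): yes — every world is S-related to itself.
Transitive (axiom 4): no — 1 S 5 and 5 S 3, but not 1 S 3.
Euclidean (axiom 5): no — 1 S 2 and 1 S 5, but not 2 S 5.
So F validates K, D, T; S4 would additionally require S to be transitive. The strongest is T.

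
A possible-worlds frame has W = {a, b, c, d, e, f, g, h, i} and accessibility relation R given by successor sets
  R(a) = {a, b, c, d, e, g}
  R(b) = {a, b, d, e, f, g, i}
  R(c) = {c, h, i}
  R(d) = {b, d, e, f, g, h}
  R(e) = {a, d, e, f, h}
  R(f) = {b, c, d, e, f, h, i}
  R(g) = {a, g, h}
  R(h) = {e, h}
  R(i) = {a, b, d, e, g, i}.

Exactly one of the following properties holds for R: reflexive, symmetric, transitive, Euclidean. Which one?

Reflexive: yes — every world is R-related to itself.
Symmetric: no — a R c but not c R a.
Transitive: no — a R b and b R f, but not a R f.
Euclidean: no — a R b and a R c, but not b R c.
Only reflexive holds.

reflexive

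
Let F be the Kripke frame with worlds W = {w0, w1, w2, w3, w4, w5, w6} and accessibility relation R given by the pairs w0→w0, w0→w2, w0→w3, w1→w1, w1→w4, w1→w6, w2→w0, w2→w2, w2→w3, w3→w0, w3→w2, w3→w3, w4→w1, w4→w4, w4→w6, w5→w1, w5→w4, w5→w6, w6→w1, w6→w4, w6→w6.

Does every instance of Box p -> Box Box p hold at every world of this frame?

By correspondence theory, 4 is valid on a frame iff R is transitive.
Transitive: yes — every two-step R-path is closed by a direct edge.

Yes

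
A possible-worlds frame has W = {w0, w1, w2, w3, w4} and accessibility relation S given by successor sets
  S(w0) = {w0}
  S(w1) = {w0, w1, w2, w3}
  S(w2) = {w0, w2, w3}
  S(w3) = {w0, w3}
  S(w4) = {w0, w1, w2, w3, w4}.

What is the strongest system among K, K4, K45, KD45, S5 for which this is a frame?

K4

Transitive (axiom 4): yes — every two-step S-path is closed by a direct edge.
Euclidean (axiom 5): no — w1 S w0 and w1 S w2, but not w0 S w2.
Serial (axiom D): yes — every world has a successor (e.g. w0 S w0).
Reflexive (axiom T): yes — every world is S-related to itself.
So F validates K, K4; K45 would additionally require S to be Euclidean. The strongest is K4.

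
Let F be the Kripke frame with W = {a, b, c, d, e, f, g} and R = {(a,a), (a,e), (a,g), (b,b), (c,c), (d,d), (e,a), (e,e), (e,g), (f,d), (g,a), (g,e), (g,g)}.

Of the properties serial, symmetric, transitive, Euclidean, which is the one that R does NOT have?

symmetric

Serial: yes — every world has a successor (e.g. a R a).
Symmetric: no — f R d but not d R f.
Transitive: yes — every two-step R-path is closed by a direct edge.
Euclidean: yes — any two successors of a common world are R-related.
Only symmetric fails.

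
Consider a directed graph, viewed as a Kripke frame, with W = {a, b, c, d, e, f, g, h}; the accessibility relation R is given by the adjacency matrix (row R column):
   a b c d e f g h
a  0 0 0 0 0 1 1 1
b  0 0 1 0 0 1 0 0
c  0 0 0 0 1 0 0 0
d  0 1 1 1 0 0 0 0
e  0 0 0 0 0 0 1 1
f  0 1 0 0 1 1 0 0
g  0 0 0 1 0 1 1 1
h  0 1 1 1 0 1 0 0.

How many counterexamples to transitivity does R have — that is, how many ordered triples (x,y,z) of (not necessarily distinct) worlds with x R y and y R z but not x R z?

30

Enumerating: (a,f,b), (a,f,e), (a,g,d), (a,h,b), (a,h,c), (a,h,d), (b,c,e), (b,f,b), (b,f,e), (c,e,g), (c,e,h), (d,b,f), … and 18 more.
Total: 30.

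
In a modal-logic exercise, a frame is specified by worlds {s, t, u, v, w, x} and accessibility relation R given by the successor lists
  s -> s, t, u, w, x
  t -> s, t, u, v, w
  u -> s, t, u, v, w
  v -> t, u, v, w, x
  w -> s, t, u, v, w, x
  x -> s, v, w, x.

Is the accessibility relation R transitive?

Transitive: no — s R t and t R v, but not s R v.

No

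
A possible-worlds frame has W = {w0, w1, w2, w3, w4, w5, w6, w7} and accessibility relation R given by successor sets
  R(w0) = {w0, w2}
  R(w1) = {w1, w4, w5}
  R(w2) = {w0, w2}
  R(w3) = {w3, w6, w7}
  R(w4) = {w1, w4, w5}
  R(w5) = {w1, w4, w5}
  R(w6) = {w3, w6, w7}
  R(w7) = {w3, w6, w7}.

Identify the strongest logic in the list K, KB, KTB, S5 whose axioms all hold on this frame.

S5

Symmetric (axiom B): yes — every pair in R has its reverse in R.
Reflexive (axiom T): yes — every world is R-related to itself.
Euclidean (axiom 5): yes — any two successors of a common world are R-related.
So F validates K, KB, KTB, S5. The strongest is S5.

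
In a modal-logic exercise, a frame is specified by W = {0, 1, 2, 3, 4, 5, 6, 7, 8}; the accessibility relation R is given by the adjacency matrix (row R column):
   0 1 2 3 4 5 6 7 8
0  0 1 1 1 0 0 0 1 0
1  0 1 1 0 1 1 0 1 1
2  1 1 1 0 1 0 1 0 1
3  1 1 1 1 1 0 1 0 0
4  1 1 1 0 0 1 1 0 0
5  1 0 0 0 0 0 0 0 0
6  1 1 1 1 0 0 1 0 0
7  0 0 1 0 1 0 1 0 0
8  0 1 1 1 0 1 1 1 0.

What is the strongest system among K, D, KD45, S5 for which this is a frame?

Serial (axiom D): yes — every world has a successor (e.g. 0 R 1).
Euclidean (axiom 5): no — 0 R 1 and 0 R 3, but not 1 R 3.
Transitive (axiom 4): no — 0 R 1 and 1 R 4, but not 0 R 4.
Reflexive (axiom T): no — 0 is not related to itself.
So F validates K, D; KD45 would additionally require R to be Euclidean and transitive. The strongest is D.

D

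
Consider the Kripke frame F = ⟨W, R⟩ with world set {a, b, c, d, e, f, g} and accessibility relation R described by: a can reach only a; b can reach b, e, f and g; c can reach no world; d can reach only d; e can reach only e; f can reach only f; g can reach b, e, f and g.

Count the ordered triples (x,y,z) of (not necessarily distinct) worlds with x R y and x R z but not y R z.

Enumerating: (b,e,b), (b,e,f), (b,e,g), (b,f,b), (b,f,e), (b,f,g), (g,e,b), (g,e,f), (g,e,g), (g,f,b), (g,f,e), (g,f,g).

12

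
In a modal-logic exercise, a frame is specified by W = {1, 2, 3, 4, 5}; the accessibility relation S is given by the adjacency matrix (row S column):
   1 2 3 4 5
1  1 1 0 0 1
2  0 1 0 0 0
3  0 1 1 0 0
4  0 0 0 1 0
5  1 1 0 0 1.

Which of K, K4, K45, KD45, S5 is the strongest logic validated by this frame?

K4

Transitive (axiom 4): yes — every two-step S-path is closed by a direct edge.
Euclidean (axiom 5): no — 1 S 2 and 1 S 5, but not 2 S 5.
Serial (axiom D): yes — every world has a successor (e.g. 1 S 1).
Reflexive (axiom T): yes — every world is S-related to itself.
So F validates K, K4; K45 would additionally require S to be Euclidean. The strongest is K4.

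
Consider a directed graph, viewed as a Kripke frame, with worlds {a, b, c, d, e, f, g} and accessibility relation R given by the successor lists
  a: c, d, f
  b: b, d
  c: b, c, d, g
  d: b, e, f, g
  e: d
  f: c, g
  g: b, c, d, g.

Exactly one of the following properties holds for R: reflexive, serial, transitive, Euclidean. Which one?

Reflexive: no — a is not related to itself.
Serial: yes — every world has a successor (e.g. a R c).
Transitive: no — a R c and c R b, but not a R b.
Euclidean: no — a R c and a R f, but not c R f.
Only serial holds.

serial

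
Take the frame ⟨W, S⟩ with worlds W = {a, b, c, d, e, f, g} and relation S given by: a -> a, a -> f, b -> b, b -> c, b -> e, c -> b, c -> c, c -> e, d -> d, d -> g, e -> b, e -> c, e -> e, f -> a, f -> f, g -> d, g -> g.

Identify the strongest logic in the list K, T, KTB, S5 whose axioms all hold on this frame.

Reflexive (axiom T): yes — every world is S-related to itself.
Symmetric (axiom B): yes — every pair in S has its reverse in S.
Euclidean (axiom 5): yes — any two successors of a common world are S-related.
So F validates K, T, KTB, S5. The strongest is S5.

S5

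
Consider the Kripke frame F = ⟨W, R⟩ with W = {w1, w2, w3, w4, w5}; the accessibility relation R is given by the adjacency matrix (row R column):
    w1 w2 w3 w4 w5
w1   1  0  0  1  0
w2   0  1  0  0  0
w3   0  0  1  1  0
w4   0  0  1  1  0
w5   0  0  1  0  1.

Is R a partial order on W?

Reflexive: yes — every world is R-related to itself.
Transitive: no — w1 R w4 and w4 R w3, but not w1 R w3.
Antisymmetric: no — w3 R w4 and w4 R w3 with w3 ≠ w4.
So R is not a partial order.

No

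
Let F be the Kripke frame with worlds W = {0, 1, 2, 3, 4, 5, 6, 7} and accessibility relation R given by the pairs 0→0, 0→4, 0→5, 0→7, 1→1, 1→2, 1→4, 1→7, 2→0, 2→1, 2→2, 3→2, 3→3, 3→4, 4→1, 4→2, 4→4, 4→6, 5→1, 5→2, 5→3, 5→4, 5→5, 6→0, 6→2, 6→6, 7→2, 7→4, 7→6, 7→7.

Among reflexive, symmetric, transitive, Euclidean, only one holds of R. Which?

Reflexive: yes — every world is R-related to itself.
Symmetric: no — 0 R 4 but not 4 R 0.
Transitive: no — 0 R 4 and 4 R 1, but not 0 R 1.
Euclidean: no — 0 R 4 and 0 R 5, but not 4 R 5.
Only reflexive holds.

reflexive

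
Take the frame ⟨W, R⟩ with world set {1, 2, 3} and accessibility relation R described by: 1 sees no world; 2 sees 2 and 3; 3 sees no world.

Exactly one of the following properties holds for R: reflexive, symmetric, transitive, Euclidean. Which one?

Reflexive: no — 1 is not related to itself.
Symmetric: no — 2 R 3 but not 3 R 2.
Transitive: yes — every two-step R-path is closed by a direct edge.
Euclidean: no — 2 R 3 and 2 R 2, but not 3 R 2.
Only transitive holds.

transitive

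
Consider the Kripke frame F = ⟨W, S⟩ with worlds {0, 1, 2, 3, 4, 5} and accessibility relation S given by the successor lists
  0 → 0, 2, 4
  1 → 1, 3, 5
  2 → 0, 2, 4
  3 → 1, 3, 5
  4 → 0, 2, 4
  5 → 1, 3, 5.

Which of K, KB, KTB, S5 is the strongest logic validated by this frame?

Symmetric (axiom B): yes — every pair in S has its reverse in S.
Reflexive (axiom T): yes — every world is S-related to itself.
Euclidean (axiom 5): yes — any two successors of a common world are S-related.
So F validates K, KB, KTB, S5. The strongest is S5.

S5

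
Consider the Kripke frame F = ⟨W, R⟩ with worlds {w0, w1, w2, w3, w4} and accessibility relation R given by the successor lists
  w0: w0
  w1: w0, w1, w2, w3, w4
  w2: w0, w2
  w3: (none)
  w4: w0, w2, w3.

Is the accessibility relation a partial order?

No

Reflexive: no — w3 is not related to itself.
Transitive: yes — every two-step R-path is closed by a direct edge.
Antisymmetric: yes — no distinct pair is related both ways.
So R is not a partial order.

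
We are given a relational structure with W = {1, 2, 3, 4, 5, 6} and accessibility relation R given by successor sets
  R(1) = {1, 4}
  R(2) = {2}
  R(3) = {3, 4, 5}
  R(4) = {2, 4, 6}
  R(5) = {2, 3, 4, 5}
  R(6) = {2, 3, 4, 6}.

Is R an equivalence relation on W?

No

Reflexive: yes — every world is R-related to itself.
Symmetric: no — 1 R 4 but not 4 R 1.
Transitive: no — 1 R 4 and 4 R 2, but not 1 R 2.
So R is not an equivalence relation.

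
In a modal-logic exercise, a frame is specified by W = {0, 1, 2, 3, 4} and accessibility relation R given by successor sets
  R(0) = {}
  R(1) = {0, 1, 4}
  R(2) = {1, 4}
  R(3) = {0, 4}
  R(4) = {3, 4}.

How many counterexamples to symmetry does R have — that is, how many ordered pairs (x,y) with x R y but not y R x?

5

Enumerating: (1,0), (1,4), (2,1), (2,4), (3,0).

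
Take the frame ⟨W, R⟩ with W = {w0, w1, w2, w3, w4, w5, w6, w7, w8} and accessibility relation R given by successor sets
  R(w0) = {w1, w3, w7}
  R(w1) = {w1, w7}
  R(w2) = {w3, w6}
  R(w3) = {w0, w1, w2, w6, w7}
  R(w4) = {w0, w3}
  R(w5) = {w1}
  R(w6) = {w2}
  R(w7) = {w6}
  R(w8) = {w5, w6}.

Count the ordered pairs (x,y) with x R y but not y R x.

Enumerating: (w0,w1), (w0,w7), (w1,w7), (w3,w1), (w3,w6), (w3,w7), (w4,w0), (w4,w3), (w5,w1), (w7,w6), (w8,w5), (w8,w6).

12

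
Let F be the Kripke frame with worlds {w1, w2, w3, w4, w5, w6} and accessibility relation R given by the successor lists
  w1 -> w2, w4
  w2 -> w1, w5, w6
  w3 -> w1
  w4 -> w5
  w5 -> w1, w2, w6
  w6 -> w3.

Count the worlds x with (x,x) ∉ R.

6

Enumerating: w1, w2, w3, w4, w5, w6.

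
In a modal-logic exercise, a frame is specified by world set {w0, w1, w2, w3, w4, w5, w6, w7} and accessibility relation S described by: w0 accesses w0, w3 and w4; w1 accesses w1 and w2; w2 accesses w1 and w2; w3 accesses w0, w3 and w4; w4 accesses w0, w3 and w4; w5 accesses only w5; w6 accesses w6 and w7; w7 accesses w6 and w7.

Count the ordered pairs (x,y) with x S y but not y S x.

0

S is symmetric; there are no such tuples.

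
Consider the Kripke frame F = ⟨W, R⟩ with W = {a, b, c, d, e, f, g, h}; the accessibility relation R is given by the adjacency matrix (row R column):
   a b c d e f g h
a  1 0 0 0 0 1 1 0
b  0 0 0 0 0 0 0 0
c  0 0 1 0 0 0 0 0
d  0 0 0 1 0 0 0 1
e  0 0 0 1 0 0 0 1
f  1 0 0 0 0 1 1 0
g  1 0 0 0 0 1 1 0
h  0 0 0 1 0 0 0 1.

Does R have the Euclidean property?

Yes

Euclidean: yes — any two successors of a common world are R-related.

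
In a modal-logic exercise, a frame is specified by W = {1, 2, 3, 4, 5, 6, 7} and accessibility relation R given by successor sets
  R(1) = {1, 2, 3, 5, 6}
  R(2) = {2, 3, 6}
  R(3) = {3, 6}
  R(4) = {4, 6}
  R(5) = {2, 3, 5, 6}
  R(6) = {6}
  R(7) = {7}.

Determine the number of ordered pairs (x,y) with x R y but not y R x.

11

Enumerating: (1,2), (1,3), (1,5), (1,6), (2,3), (2,6), (3,6), (4,6), (5,2), (5,3), (5,6).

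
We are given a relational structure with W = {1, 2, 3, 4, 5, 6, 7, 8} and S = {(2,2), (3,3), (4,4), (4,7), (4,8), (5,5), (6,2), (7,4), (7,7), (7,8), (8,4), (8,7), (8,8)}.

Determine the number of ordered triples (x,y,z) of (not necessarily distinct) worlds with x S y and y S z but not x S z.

0

S is transitive; there are no such tuples.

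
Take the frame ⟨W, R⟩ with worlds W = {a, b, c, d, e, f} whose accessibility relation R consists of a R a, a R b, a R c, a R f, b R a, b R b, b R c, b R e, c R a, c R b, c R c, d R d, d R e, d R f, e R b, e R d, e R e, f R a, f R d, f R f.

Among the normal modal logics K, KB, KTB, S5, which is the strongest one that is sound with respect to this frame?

KTB

Symmetric (axiom B): yes — every pair in R has its reverse in R.
Reflexive (axiom T): yes — every world is R-related to itself.
Euclidean (axiom 5): no — a R b and a R f, but not b R f.
So F validates K, KB, KTB; S5 would additionally require R to be Euclidean. The strongest is KTB.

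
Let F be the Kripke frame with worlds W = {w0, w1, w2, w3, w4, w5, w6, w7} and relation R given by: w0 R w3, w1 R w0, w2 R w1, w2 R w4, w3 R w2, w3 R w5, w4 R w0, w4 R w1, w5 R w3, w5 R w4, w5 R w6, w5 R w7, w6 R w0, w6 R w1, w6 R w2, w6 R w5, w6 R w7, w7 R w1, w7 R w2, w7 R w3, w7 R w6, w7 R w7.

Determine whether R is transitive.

No

Transitive: no — w0 R w3 and w3 R w2, but not w0 R w2.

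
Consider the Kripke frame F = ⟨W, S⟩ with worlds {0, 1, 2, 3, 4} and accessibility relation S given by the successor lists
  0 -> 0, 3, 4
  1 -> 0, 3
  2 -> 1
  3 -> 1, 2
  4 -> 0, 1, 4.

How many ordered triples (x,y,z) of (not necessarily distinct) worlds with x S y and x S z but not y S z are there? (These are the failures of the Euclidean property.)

13

Enumerating: (0,3,0), (0,3,3), (0,3,4), (0,4,3), (1,3,0), (1,3,3), (2,1,1), (3,1,1), (3,1,2), (3,2,2), (4,0,1), (4,1,1), (4,1,4).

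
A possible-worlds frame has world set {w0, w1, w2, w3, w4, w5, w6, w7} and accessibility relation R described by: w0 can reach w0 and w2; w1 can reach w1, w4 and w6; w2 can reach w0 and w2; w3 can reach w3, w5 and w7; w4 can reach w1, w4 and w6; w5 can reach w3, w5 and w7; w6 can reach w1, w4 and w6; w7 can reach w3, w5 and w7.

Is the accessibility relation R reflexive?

Reflexive: yes — every world is R-related to itself.

Yes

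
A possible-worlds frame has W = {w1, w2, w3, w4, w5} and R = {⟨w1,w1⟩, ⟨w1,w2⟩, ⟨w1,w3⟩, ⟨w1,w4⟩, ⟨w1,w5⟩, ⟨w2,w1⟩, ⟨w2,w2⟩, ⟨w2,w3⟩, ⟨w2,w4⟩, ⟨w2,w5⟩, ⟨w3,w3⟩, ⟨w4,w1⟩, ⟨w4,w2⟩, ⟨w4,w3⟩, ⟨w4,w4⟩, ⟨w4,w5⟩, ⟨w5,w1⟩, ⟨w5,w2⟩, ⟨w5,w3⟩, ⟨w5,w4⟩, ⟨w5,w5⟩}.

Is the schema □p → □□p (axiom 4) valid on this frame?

By correspondence theory, 4 is valid on a frame iff R is transitive.
Transitive: yes — every two-step R-path is closed by a direct edge.

Yes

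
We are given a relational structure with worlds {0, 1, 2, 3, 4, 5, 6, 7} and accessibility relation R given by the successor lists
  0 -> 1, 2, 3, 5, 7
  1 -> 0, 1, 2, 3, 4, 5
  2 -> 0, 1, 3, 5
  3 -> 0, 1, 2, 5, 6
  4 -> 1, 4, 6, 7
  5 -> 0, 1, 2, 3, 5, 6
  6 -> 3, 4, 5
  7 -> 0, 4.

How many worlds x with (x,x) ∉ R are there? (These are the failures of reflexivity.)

Enumerating: 0, 2, 3, 6, 7.

5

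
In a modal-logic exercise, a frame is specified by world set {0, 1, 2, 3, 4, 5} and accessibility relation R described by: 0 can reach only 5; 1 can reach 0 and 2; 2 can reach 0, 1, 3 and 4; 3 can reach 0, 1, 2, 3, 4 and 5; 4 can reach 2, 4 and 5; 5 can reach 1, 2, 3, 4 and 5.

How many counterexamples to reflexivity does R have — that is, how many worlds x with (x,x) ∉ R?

Enumerating: 0, 1, 2.

3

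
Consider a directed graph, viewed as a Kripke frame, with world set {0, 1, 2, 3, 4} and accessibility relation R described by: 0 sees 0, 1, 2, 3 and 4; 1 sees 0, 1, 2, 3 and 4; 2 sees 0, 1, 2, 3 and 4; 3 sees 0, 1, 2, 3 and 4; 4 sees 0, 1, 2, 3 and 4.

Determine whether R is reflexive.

Yes

Reflexive: yes — every world is R-related to itself.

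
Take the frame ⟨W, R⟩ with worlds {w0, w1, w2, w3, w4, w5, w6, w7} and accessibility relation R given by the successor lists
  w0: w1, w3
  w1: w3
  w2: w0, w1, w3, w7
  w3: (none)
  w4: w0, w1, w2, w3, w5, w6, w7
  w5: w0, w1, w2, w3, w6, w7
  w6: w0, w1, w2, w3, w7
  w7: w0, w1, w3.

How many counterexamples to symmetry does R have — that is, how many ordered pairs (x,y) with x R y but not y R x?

28

Enumerating: (w0,w1), (w0,w3), (w1,w3), (w2,w0), (w2,w1), (w2,w3), (w2,w7), (w4,w0), (w4,w1), (w4,w2), (w4,w3), (w4,w5), … and 16 more.
Total: 28.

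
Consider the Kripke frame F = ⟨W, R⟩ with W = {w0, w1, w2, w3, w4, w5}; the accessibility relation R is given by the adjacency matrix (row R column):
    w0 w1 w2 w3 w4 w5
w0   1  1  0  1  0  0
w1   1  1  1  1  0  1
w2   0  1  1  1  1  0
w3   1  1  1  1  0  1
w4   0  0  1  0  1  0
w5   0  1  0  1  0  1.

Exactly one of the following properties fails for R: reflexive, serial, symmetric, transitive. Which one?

transitive

Reflexive: yes — every world is R-related to itself.
Serial: yes — every world has a successor (e.g. w0 R w0).
Symmetric: yes — every pair in R has its reverse in R.
Transitive: no — w0 R w1 and w1 R w2, but not w0 R w2.
Only transitive fails.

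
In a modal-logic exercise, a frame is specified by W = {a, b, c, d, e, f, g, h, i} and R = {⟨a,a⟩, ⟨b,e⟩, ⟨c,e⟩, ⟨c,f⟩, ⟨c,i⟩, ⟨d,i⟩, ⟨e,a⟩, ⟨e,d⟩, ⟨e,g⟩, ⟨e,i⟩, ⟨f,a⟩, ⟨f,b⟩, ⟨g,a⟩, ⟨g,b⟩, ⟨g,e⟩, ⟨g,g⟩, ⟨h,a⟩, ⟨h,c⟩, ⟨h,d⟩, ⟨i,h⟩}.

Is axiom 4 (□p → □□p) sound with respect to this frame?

No

Axiom 4 corresponds to the accessibility relation being transitive.
Transitive: no — b R e and e R a, but not b R a.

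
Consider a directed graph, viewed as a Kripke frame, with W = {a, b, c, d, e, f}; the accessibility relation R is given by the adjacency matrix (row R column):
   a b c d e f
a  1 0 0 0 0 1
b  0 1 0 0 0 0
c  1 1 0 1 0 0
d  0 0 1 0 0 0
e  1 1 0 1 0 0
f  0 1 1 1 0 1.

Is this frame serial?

Serial: yes — every world has a successor (e.g. a R a).

Yes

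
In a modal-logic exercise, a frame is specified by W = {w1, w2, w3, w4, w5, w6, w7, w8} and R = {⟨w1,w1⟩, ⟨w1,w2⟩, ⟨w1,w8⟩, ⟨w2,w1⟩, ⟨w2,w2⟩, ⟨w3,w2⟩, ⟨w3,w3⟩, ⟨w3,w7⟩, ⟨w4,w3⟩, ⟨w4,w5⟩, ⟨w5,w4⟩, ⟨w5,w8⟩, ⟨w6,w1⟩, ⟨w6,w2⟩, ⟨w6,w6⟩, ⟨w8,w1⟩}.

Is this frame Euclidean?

No

Euclidean: no — w1 R w2 and w1 R w8, but not w2 R w8.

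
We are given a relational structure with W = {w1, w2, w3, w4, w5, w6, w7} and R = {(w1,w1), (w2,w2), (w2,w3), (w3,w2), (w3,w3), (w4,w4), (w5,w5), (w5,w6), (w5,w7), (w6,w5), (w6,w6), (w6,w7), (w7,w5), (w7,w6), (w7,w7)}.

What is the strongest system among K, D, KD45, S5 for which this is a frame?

S5

Serial (axiom D): yes — every world has a successor (e.g. w1 R w1).
Euclidean (axiom 5): yes — any two successors of a common world are R-related.
Transitive (axiom 4): yes — every two-step R-path is closed by a direct edge.
Reflexive (axiom T): yes — every world is R-related to itself.
So F validates K, D, KD45, S5. The strongest is S5.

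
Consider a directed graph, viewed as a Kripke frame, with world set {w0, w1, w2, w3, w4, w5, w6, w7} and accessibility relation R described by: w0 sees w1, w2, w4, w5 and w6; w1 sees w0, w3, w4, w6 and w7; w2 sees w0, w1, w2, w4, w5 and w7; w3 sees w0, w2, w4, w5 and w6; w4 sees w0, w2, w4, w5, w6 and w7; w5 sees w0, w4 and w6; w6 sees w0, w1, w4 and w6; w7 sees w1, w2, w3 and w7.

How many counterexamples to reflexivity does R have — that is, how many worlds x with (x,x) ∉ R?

Enumerating: w0, w1, w3, w5.

4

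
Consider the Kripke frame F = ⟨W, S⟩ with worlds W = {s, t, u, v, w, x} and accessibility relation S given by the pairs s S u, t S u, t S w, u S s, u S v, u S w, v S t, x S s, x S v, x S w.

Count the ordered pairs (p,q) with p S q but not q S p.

8

Enumerating: (t,u), (t,w), (u,v), (u,w), (v,t), (x,s), (x,v), (x,w).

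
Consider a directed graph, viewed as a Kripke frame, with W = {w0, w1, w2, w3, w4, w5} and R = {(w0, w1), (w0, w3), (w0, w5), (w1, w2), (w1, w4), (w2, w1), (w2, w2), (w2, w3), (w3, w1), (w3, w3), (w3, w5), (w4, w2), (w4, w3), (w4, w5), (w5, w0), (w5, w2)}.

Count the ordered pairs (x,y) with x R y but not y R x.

10

Enumerating: (w0,w1), (w0,w3), (w1,w4), (w2,w3), (w3,w1), (w3,w5), (w4,w2), (w4,w3), (w4,w5), (w5,w2).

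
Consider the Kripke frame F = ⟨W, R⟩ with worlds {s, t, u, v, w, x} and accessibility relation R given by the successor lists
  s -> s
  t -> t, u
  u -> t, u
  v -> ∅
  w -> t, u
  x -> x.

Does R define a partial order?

No

Reflexive: no — v is not related to itself.
Transitive: yes — every two-step R-path is closed by a direct edge.
Antisymmetric: no — t R u and u R t with t ≠ u.
So R is not a partial order.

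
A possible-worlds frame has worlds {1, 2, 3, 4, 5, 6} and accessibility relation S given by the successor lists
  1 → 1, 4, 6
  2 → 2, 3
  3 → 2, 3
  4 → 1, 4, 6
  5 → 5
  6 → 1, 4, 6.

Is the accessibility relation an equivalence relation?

Yes

Reflexive: yes — every world is S-related to itself.
Symmetric: yes — every pair in S has its reverse in S.
Transitive: yes — every two-step S-path is closed by a direct edge.
So S is an equivalence relation.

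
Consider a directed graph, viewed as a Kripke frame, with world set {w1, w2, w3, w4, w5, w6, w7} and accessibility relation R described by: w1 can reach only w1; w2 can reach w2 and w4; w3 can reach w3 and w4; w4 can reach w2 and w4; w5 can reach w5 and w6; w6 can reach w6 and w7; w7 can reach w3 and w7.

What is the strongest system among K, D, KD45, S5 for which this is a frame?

Serial (axiom D): yes — every world has a successor (e.g. w1 R w1).
Euclidean (axiom 5): no — w3 R w4 and w3 R w3, but not w4 R w3.
Transitive (axiom 4): no — w3 R w4 and w4 R w2, but not w3 R w2.
Reflexive (axiom T): yes — every world is R-related to itself.
So F validates K, D; KD45 would additionally require R to be Euclidean and transitive. The strongest is D.

D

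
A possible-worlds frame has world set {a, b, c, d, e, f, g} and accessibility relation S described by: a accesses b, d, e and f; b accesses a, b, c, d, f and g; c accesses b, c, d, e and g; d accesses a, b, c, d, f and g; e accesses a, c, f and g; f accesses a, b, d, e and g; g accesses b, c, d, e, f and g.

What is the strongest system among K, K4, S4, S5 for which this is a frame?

Transitive (axiom 4): no — a S b and b S c, but not a S c.
Reflexive (axiom T): no — a is not related to itself.
Euclidean (axiom 5): no — a S b and a S e, but not b S e.
So F validates K; K4 would additionally require S to be transitive. The strongest is K.

K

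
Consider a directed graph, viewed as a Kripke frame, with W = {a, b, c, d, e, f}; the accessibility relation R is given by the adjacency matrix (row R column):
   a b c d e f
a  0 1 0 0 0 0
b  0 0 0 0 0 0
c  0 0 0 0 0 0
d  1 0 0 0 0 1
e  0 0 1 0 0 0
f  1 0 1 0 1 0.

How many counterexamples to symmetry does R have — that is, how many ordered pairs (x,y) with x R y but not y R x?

7

Enumerating: (a,b), (d,a), (d,f), (e,c), (f,a), (f,c), (f,e).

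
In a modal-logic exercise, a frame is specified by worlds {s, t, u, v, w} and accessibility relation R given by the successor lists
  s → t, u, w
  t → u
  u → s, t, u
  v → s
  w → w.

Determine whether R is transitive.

No

Transitive: no — t R u and u R s, but not t R s.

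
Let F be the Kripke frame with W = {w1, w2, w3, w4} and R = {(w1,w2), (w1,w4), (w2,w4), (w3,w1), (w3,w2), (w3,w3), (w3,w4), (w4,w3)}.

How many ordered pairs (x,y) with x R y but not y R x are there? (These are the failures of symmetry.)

Enumerating: (w1,w2), (w1,w4), (w2,w4), (w3,w1), (w3,w2).

5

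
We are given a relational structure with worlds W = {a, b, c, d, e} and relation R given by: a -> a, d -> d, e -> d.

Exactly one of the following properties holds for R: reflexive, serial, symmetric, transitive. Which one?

transitive

Reflexive: no — b is not related to itself.
Serial: no — b has no R-successor.
Symmetric: no — e R d but not d R e.
Transitive: yes — every two-step R-path is closed by a direct edge.
Only transitive holds.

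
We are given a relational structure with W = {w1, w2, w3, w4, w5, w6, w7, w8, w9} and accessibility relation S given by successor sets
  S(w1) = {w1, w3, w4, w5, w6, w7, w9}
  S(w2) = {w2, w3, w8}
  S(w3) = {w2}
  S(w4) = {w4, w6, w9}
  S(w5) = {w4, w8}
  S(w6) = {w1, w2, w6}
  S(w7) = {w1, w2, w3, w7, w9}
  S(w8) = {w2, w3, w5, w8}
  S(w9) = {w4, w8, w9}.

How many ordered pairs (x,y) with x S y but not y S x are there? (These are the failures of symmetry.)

12

Enumerating: (w1,w3), (w1,w4), (w1,w5), (w1,w9), (w4,w6), (w5,w4), (w6,w2), (w7,w2), (w7,w3), (w7,w9), (w8,w3), (w9,w8).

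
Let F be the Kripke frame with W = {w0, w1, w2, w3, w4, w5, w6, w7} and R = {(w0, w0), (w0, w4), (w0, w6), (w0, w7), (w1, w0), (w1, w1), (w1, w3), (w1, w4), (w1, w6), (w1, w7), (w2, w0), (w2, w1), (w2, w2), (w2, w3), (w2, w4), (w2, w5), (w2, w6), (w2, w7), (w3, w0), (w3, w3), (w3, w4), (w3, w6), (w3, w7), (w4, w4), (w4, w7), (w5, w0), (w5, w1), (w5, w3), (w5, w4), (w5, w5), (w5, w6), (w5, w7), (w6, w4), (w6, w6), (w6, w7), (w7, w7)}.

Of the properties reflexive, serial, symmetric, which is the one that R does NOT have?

symmetric

Reflexive: yes — every world is R-related to itself.
Serial: yes — every world has a successor (e.g. w0 R w0).
Symmetric: no — w0 R w4 but not w4 R w0.
Only symmetric fails.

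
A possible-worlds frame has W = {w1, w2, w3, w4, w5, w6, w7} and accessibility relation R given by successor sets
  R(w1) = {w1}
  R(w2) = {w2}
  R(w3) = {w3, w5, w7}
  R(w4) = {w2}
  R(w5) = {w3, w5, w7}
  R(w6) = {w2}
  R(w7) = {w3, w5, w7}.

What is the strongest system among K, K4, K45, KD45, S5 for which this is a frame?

KD45

Transitive (axiom 4): yes — every two-step R-path is closed by a direct edge.
Euclidean (axiom 5): yes — any two successors of a common world are R-related.
Serial (axiom D): yes — every world has a successor (e.g. w1 R w1).
Reflexive (axiom T): no — w4 is not related to itself.
So F validates K, K4, K45, KD45; S5 would additionally require R to be reflexive. The strongest is KD45.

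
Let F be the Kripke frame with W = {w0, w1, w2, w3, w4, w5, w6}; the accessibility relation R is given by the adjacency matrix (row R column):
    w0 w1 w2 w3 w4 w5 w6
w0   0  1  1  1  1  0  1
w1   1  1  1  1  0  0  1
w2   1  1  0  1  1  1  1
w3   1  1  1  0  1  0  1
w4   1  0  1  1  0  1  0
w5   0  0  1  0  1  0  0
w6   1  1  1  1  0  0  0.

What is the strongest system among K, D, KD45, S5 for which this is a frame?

D

Serial (axiom D): yes — every world has a successor (e.g. w0 R w1).
Euclidean (axiom 5): no — w0 R w1 and w0 R w4, but not w1 R w4.
Transitive (axiom 4): no — w0 R w2 and w2 R w5, but not w0 R w5.
Reflexive (axiom T): no — w0 is not related to itself.
So F validates K, D; KD45 would additionally require R to be Euclidean and transitive. The strongest is D.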